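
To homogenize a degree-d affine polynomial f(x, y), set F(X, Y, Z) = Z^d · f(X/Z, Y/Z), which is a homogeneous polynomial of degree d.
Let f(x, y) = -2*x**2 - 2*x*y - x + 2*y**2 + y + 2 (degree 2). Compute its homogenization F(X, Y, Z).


F(X, Y, Z) = -2*X**2 - 2*X*Y - X*Z + 2*Y**2 + Y*Z + 2*Z**2

deg(f) = 2.
Substitute x = X/Z, y = Y/Z into f, then multiply by Z^2.
  monomial -2·x^2·y^0 ↦ -2·X^2·Y^0·Z^0.
  monomial -2·x^1·y^1 ↦ -2·X^1·Y^1·Z^0.
  monomial -1·x^1·y^0 ↦ -1·X^1·Y^0·Z^1.
  monomial 2·x^0·y^2 ↦ 2·X^0·Y^2·Z^0.
  monomial 1·x^0·y^1 ↦ 1·X^0·Y^1·Z^1.
  monomial 2·x^0·y^0 ↦ 2·X^0·Y^0·Z^2.
Collecting: F(X, Y, Z) = -2*X**2 - 2*X*Y - X*Z + 2*Y**2 + Y*Z + 2*Z**2.


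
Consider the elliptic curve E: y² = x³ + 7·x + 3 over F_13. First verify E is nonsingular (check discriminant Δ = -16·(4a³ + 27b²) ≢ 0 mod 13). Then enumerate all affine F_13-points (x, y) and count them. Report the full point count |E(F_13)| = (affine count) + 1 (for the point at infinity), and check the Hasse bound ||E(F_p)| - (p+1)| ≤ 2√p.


Affine points = {(0, 4), (0, 9), (2, 5), (2, 8), (3, 5), (3, 8), (4, 2), (4, 11), (6, 1), (6, 12), (8, 5), (8, 8)}; affine count = 12; |E(F_13)| = 13.

Discriminant check: Δ ∝ 4a³ + 27b² = 4·7³ + 27·3² = 4·343 + 27·9 ≡ 3 (mod 13). Nonzero ⇒ E is nonsingular.
For each x ∈ F_13, compute rhs = x³ + 7·x + 3 mod 13, then count y ∈ F_13 with y² ≡ rhs.
  x = 0: rhs = 3, matching y values: 4, 9 (2 points).
  x = 1: rhs = 11, matching y values: none (0 points).
  x = 2: rhs = 12, matching y values: 5, 8 (2 points).
  x = 3: rhs = 12, matching y values: 5, 8 (2 points).
  x = 4: rhs = 4, matching y values: 2, 11 (2 points).
  x = 5: rhs = 7, matching y values: none (0 points).
  x = 6: rhs = 1, matching y values: 1, 12 (2 points).
  x = 7: rhs = 5, matching y values: none (0 points).
  x = 8: rhs = 12, matching y values: 5, 8 (2 points).
  x = 9: rhs = 2, matching y values: none (0 points).
  x = 10: rhs = 7, matching y values: none (0 points).
  x = 11: rhs = 7, matching y values: none (0 points).
  x = 12: rhs = 8, matching y values: none (0 points).
Total affine count: 12.
Full point count |E(F_13)| = 12 + 1 = 13.
Hasse bound: |13 − (13+1)| = |-1| = 1 ≤ 2√13 ≈ 7.2111 ✓.


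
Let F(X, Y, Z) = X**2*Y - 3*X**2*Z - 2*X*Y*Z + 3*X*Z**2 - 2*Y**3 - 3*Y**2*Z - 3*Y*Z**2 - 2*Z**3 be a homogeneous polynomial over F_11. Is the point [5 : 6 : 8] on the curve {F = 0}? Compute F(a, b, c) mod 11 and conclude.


F(5,6,8) ≡ 1 (mod 11); P is NOT on the curve.

Evaluate F(5, 6, 8) term-by-term (mod 11).
  X**2*Y ↦ 1·25·6·1 = 150
  -3*X**2*Z ↦ -3·25·1·8 = -600
  -2*X*Y*Z ↦ -2·5·6·8 = -480
  3*X*Z**2 ↦ 3·5·1·64 = 960
  -2*Y**3 ↦ -2·1·216·1 = -432
  -3*Y**2*Z ↦ -3·1·36·8 = -864
  -3*Y*Z**2 ↦ -3·1·6·64 = -1152
  -2*Z**3 ↦ -2·1·1·512 = -1024
Sum: F(5, 6, 8) = (150) + (-600) + (-480) + (960) + (-432) + (-864) + (-1152) + (-1024) = -3442.
Reducing mod 11: -3442 ≡ 1 (mod 11).
Since F(a, b, c) ≡ 1 ≠ 0 (mod 11), P does NOT lie on the curve.


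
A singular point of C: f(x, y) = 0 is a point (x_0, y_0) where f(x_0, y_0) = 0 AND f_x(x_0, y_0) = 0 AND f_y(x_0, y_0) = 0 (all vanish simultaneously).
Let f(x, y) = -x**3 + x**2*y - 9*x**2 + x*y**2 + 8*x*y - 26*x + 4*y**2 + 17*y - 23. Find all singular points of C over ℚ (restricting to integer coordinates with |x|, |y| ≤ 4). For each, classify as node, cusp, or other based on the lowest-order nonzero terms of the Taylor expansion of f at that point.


Singular points: {(-3, -1)}; classification: node.

Compute partial derivatives:
  f_x = -3*x**2 + 2*x*y - 18*x + y**2 + 8*y - 26.
  f_y = x**2 + 2*x*y + 8*x + 8*y + 17.
Scan x_0 ∈ {−4, ..., 4}. For each x_0, f_y(x_0, y) is a polynomial in y; find its integer roots y ∈ {−4, ..., 4}, then test f_x and f at those candidates.
  x = -4: f_y(-4, y) = 1; no integer root y with |y| ≤ 4.
  x = -3: f_y(-3, y) = 2*y + 2; vanishes at y ∈ {-1}. (-3, -1): f_x = 0, f = 0 — SINGULAR.
  x = -2: f_y(-2, y) = 4*y + 5; no integer root y with |y| ≤ 4.
  x = -1: f_y(-1, y) = 6*y + 10; no integer root y with |y| ≤ 4.
  x = 0: f_y(0, y) = 8*y + 17; no integer root y with |y| ≤ 4.
  x = 1: f_y(1, y) = 10*y + 26; no integer root y with |y| ≤ 4.
  x = 2: f_y(2, y) = 12*y + 37; no integer root y with |y| ≤ 4.
  x = 3: f_y(3, y) = 14*y + 50; no integer root y with |y| ≤ 4.
  x = 4: f_y(4, y) = 16*y + 65; no integer root y with |y| ≤ 4.
Only singular point on the grid: (-3, -1).
Classify: substitute x = -3 + u, y = -1 + v and expand: f = -u**3 + u**2*v - u**2 + u*v**2 + v**2.
No constant or linear terms (consistent with a singular point). Quadratic part: -u**2 + v**2. Cubic part: -u**3 + u**2*v + u*v**2.
The quadratic part v**2 - u**2 = (v − u)(v + u) splits into two distinct linear factors, so there are two distinct tangent lines y − -1 = ±(x − -3) — this is a node (ordinary double point).
Classification: node.


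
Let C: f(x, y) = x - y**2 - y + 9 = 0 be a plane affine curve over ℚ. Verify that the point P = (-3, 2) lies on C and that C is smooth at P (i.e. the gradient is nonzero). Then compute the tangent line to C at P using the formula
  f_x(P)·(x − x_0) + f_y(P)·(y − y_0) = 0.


Tangent line at P: x - 5*y + 13 = 0.

Step 1: f(-3, 2) = 0, so P lies on C.
Step 2: partial derivatives
  f_x(x, y) = 1, f_y(x, y) = -2*y - 1.
  f_x(P) = 1, f_y(P) = -5 (gradient nonzero, so P is smooth).
Step 3: tangent line at P: 1·(x − -3) + -5·(y − 2) = 0.
Expanding: x - 5*y + 13 = 0.


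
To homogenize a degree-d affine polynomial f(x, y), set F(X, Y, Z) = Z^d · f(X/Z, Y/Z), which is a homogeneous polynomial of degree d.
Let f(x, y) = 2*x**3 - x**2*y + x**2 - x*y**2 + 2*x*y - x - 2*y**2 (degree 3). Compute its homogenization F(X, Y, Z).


F(X, Y, Z) = 2*X**3 - X**2*Y + X**2*Z - X*Y**2 + 2*X*Y*Z - X*Z**2 - 2*Y**2*Z

deg(f) = 3.
Substitute x = X/Z, y = Y/Z into f, then multiply by Z^3.
  monomial 2·x^3·y^0 ↦ 2·X^3·Y^0·Z^0.
  monomial -1·x^2·y^1 ↦ -1·X^2·Y^1·Z^0.
  monomial 1·x^2·y^0 ↦ 1·X^2·Y^0·Z^1.
  monomial -1·x^1·y^2 ↦ -1·X^1·Y^2·Z^0.
  monomial 2·x^1·y^1 ↦ 2·X^1·Y^1·Z^1.
  monomial -1·x^1·y^0 ↦ -1·X^1·Y^0·Z^2.
  monomial -2·x^0·y^2 ↦ -2·X^0·Y^2·Z^1.
Collecting: F(X, Y, Z) = 2*X**3 - X**2*Y + X**2*Z - X*Y**2 + 2*X*Y*Z - X*Z**2 - 2*Y**2*Z.


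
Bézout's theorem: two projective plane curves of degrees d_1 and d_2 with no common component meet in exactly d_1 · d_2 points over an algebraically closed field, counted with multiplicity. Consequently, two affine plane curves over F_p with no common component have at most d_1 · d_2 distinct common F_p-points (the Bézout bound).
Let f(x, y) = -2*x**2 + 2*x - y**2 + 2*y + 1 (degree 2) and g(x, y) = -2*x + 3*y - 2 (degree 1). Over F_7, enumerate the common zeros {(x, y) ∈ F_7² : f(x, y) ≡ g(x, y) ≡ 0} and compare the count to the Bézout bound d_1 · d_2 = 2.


Common zeros: ∅; count = 0; Bézout bound = 2.

deg(f) = 2, deg(g) = 1, so Bézout bound = 2.
Scan x ∈ F_7. For each x, list the y ∈ F_7 with f(x, y) ≡ 0 and those with g(x, y) ≡ 0 (mod 7); the common zeros in that column are the intersection.
  x = 0: f ≡ 0 at y ∈ {4, 5}; g ≡ 0 at y ∈ {3}; common: ∅.
  x = 1: f ≡ 0 at y ∈ {4, 5}; g ≡ 0 at y ∈ {6}; common: ∅.
  x = 2: f ≡ 0 at y ∈ ∅; g ≡ 0 at y ∈ {2}; common: ∅.
  x = 3: f ≡ 0 at y ∈ {3, 6}; g ≡ 0 at y ∈ {5}; common: ∅.
  x = 4: f ≡ 0 at y ∈ ∅; g ≡ 0 at y ∈ {1}; common: ∅.
  x = 5: f ≡ 0 at y ∈ {3, 6}; g ≡ 0 at y ∈ {4}; common: ∅.
  x = 6: f ≡ 0 at y ∈ ∅; g ≡ 0 at y ∈ {0}; common: ∅.
Collecting: common zeros = ∅, so the count is 0.
Comparison with the Bézout bound: 0 ≤ 2 = deg(f)·deg(g), as expected for curves with no common component (the affine F_7-count falls short of the bound because intersections may lie at infinity, over extension fields, or carry multiplicity).


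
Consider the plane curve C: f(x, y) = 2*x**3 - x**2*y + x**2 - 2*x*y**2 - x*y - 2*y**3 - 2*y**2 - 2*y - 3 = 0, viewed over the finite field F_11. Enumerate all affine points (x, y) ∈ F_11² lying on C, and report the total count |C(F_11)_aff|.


Affine F_11-points: {(1, 0), (5, 4), (7, 7), (8, 7), (8, 8), (8, 9), (10, 5), (10, 7), (10, 10)}; count = 9.

For each of the 121 pairs (x, y) ∈ F_11², evaluate f(x, y) mod 11. Record the zeros.
  x = 0: [0↦8, 1↦2, 2↦2, 3↦7, 4↦5, 5↦6, 6↦9, 7↦2, 8↦6, 9↦9, 10↦10]  zeros at y ∈ ∅
  x = 1: [0↦0, 1↦1, 2↦4, 3↦8, 4↦1, 5↦4, 6↦5, 7↦3, 8↦8, 9↦8, 10↦2]  zeros at y ∈ {0}
  x = 2: [0↦6, 1↦1, 2↦5, 3↦6, 4↦3, 5↦6, 6↦3, 7↦4, 8↦8, 9↦3, 10↦10]  zeros at y ∈ ∅
  x = 3: [0↦5, 1↦3, 2↦6, 3↦2, 4↦1, 5↦2, 6↦4, 7↦6, 8↦7, 9↦6, 10↦2]  zeros at y ∈ ∅
  x = 4: [0↦9, 1↦8, 2↦8, 3↦8, 4↦7, 5↦4, 6↦9, 7↦10, 8↦6, 9↦7, 10↦1]  zeros at y ∈ ∅
  x = 5: [0↦8, 1↦6, 2↦1, 3↦3, 4↦0, 5↦2, 6↦8, 7↦6, 8↦6, 9↦7, 10↦8]  zeros at y ∈ {4}
  x = 6: [0↦3, 1↦9, 2↦8, 3↦10, 4↦3, 5↦8, 6↦2, 7↦6, 8↦8, 9↦7, 10↦2]  zeros at y ∈ ∅
  x = 7: [0↦6, 1↦7, 2↦8, 3↦8, 4↦6, 5↦1, 6↦3, 7↦0, 8↦2, 9↦8, 10↦6]  zeros at y ∈ {7}
  x = 8: [0↦7, 1↦1, 2↦2, 3↦9, 4↦10, 5↦4, 6↦1, 7↦0, 8↦0, 9↦0, 10↦10]  zeros at y ∈ {7, 8, 9}
  x = 9: [0↦7, 1↦3, 2↦2, 3↦3, 4↦5, 5↦7, 6↦8, 7↦7, 8↦3, 9↦6, 10↦4]  zeros at y ∈ ∅
  x = 10: [0↦7, 1↦3, 2↦9, 3↦2, 4↦3, 5↦0, 6↦3, 7↦0, 8↦1, 9↦5, 10↦0]  zeros at y ∈ {5, 7, 10}
Collecting zeros: affine points = {(1, 0), (5, 4), (7, 7), (8, 7), (8, 8), (8, 9), (10, 5), (10, 7), (10, 10)}.
Total count |C(F_11)_aff| = 9.


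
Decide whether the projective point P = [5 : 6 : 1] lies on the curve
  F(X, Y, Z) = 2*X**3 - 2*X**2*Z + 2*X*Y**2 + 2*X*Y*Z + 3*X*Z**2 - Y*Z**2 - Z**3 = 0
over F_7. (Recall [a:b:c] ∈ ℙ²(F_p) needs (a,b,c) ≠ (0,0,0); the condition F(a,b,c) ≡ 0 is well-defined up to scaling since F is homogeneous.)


F(5,6,1) ≡ 5 (mod 7); P is NOT on the curve.

Evaluate F(5, 6, 1) term-by-term (mod 7).
  2*X**3 ↦ 2·125·1·1 = 250
  -2*X**2*Z ↦ -2·25·1·1 = -50
  2*X*Y**2 ↦ 2·5·36·1 = 360
  2*X*Y*Z ↦ 2·5·6·1 = 60
  3*X*Z**2 ↦ 3·5·1·1 = 15
  -Y*Z**2 ↦ -1·1·6·1 = -6
  -Z**3 ↦ -1·1·1·1 = -1
Sum: F(5, 6, 1) = (250) + (-50) + (360) + (60) + (15) + (-6) + (-1) = 628.
Reducing mod 7: 628 ≡ 5 (mod 7).
Since F(a, b, c) ≡ 5 ≠ 0 (mod 7), P does NOT lie on the curve.


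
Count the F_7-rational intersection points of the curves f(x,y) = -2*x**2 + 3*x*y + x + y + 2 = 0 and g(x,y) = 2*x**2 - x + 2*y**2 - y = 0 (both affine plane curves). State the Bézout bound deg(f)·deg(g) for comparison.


Common zeros: {(3, 2)}; count = 1; Bézout bound = 4.

deg(f) = 2, deg(g) = 2, so Bézout bound = 4.
Scan x ∈ F_7. For each x, list the y ∈ F_7 with f(x, y) ≡ 0 and those with g(x, y) ≡ 0 (mod 7); the common zeros in that column are the intersection.
  x = 0: f ≡ 0 at y ∈ {5}; g ≡ 0 at y ∈ {0, 4}; common: ∅.
  x = 1: f ≡ 0 at y ∈ {5}; g ≡ 0 at y ∈ {2}; common: ∅.
  x = 2: f ≡ 0 at y ∈ ∅; g ≡ 0 at y ∈ {1, 3}; common: ∅.
  x = 3: f ≡ 0 at y ∈ {2}; g ≡ 0 at y ∈ {2}; common: {2}.
  x = 4: f ≡ 0 at y ∈ {2}; g ≡ 0 at y ∈ {0, 4}; common: ∅.
  x = 5: f ≡ 0 at y ∈ {4}; g ≡ 0 at y ∈ ∅; common: ∅.
  x = 6: f ≡ 0 at y ∈ {3}; g ≡ 0 at y ∈ ∅; common: ∅.
Collecting: common zeros = {(3, 2)}, so the count is 1.
Comparison with the Bézout bound: 1 ≤ 4 = deg(f)·deg(g), as expected for curves with no common component (the affine F_7-count falls short of the bound because intersections may lie at infinity, over extension fields, or carry multiplicity).


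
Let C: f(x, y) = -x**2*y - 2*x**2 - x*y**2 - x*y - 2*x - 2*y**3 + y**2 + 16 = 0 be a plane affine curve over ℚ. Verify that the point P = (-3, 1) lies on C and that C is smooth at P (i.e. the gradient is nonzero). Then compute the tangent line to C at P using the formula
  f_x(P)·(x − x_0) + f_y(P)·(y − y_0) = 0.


Tangent line at P: 14*x - 4*y + 46 = 0.

Step 1: f(-3, 1) = 0, so P lies on C.
Step 2: partial derivatives
  f_x(x, y) = -2*x*y - 4*x - y**2 - y - 2, f_y(x, y) = -x**2 - 2*x*y - x - 6*y**2 + 2*y.
  f_x(P) = 14, f_y(P) = -4 (gradient nonzero, so P is smooth).
Step 3: tangent line at P: 14·(x − -3) + -4·(y − 1) = 0.
Expanding: 14*x - 4*y + 46 = 0.


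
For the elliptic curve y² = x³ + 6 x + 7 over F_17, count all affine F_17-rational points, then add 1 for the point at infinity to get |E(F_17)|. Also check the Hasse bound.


Affine points = {(3, 1), (3, 16), (5, 3), (5, 14), (6, 2), (6, 15), (7, 1), (7, 16), (9, 5), (9, 12), (10, 8), (10, 9), (13, 2), (13, 15), (14, 8), (14, 9), (15, 2), (15, 15), (16, 0)}; affine count = 19; |E(F_17)| = 20.

Discriminant check: Δ ∝ 4a³ + 27b² = 4·6³ + 27·7² = 4·216 + 27·49 ≡ 11 (mod 17). Nonzero ⇒ E is nonsingular.
For each x ∈ F_17, compute rhs = x³ + 6·x + 7 mod 17, then count y ∈ F_17 with y² ≡ rhs.
  x = 0: rhs = 7, matching y values: none (0 points).
  x = 1: rhs = 14, matching y values: none (0 points).
  x = 2: rhs = 10, matching y values: none (0 points).
  x = 3: rhs = 1, matching y values: 1, 16 (2 points).
  x = 4: rhs = 10, matching y values: none (0 points).
  x = 5: rhs = 9, matching y values: 3, 14 (2 points).
  x = 6: rhs = 4, matching y values: 2, 15 (2 points).
  x = 7: rhs = 1, matching y values: 1, 16 (2 points).
  x = 8: rhs = 6, matching y values: none (0 points).
  x = 9: rhs = 8, matching y values: 5, 12 (2 points).
  x = 10: rhs = 13, matching y values: 8, 9 (2 points).
  x = 11: rhs = 10, matching y values: none (0 points).
  x = 12: rhs = 5, matching y values: none (0 points).
  x = 13: rhs = 4, matching y values: 2, 15 (2 points).
  x = 14: rhs = 13, matching y values: 8, 9 (2 points).
  x = 15: rhs = 4, matching y values: 2, 15 (2 points).
  x = 16: rhs = 0, matching y values: 0 (1 points).
Total affine count: 19.
Full point count |E(F_17)| = 19 + 1 = 20.
Hasse bound: |20 − (17+1)| = |2| = 2 ≤ 2√17 ≈ 8.2462 ✓.


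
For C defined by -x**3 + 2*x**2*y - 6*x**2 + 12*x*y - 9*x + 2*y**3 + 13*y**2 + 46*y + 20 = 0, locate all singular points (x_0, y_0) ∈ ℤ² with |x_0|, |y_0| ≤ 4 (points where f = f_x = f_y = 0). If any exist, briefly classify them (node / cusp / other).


Singular points: {(-3, -2)}; classification: node.

Compute partial derivatives:
  f_x = -3*x**2 + 4*x*y - 12*x + 12*y - 9.
  f_y = 2*x**2 + 12*x + 6*y**2 + 26*y + 46.
Scan x_0 ∈ {−4, ..., 4}. For each x_0, f_y(x_0, y) is a polynomial in y; find its integer roots y ∈ {−4, ..., 4}, then test f_x and f at those candidates.
  x = -4: f_y(-4, y) = 6*y**2 + 26*y + 30; no integer root y with |y| ≤ 4.
  x = -3: f_y(-3, y) = 6*y**2 + 26*y + 28; vanishes at y ∈ {-2}. (-3, -2): f_x = 0, f = 0 — SINGULAR.
  x = -2: f_y(-2, y) = 6*y**2 + 26*y + 30; no integer root y with |y| ≤ 4.
  x = -1: f_y(-1, y) = 6*y**2 + 26*y + 36; no integer root y with |y| ≤ 4.
  x = 0: f_y(0, y) = 6*y**2 + 26*y + 46; no integer root y with |y| ≤ 4.
  x = 1: f_y(1, y) = 6*y**2 + 26*y + 60; no integer root y with |y| ≤ 4.
  x = 2: f_y(2, y) = 6*y**2 + 26*y + 78; no integer root y with |y| ≤ 4.
  x = 3: f_y(3, y) = 6*y**2 + 26*y + 100; no integer root y with |y| ≤ 4.
  x = 4: f_y(4, y) = 6*y**2 + 26*y + 126; no integer root y with |y| ≤ 4.
Only singular point on the grid: (-3, -2).
Classify: substitute x = -3 + u, y = -2 + v and expand: f = -u**3 + 2*u**2*v - u**2 + 2*v**3 + v**2.
No constant or linear terms (consistent with a singular point). Quadratic part: -u**2 + v**2. Cubic part: -u**3 + 2*u**2*v + 2*v**3.
The quadratic part v**2 - u**2 = (v − u)(v + u) splits into two distinct linear factors, so there are two distinct tangent lines y − -2 = ±(x − -3) — this is a node (ordinary double point).
Classification: node.


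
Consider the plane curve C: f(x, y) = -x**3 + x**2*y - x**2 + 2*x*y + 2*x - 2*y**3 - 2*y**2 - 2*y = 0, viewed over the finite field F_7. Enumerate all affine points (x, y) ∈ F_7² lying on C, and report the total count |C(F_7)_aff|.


Affine F_7-points: {(0, 0), (0, 2), (0, 4), (1, 0), (2, 6), (3, 1), (3, 2), (3, 3), (5, 0), (5, 2), (5, 4)}; count = 11.

For each of the 49 pairs (x, y) ∈ F_7², evaluate f(x, y) mod 7. Record the zeros.
  x = 0: [0↦0, 1↦1, 2↦0, 3↦6, 4↦0, 5↦5, 6↦2]  zeros at y ∈ {0, 2, 4}
  x = 1: [0↦0, 1↦4, 2↦6, 3↦1, 4↦5, 5↦6, 6↦6]  zeros at y ∈ {0}
  x = 2: [0↦6, 1↦1, 2↦1, 3↦1, 4↦3, 5↦2, 6↦0]  zeros at y ∈ {6}
  x = 3: [0↦5, 1↦0, 2↦0, 3↦0, 4↦2, 5↦1, 6↦6]  zeros at y ∈ {1, 2, 3}
  x = 4: [0↦5, 1↦2, 2↦4, 3↦6, 4↦3, 5↦4, 6↦4]  zeros at y ∈ ∅
  x = 5: [0↦0, 1↦1, 2↦0, 3↦6, 4↦0, 5↦5, 6↦2]  zeros at y ∈ {0, 2, 4}
  x = 6: [0↦5, 1↦5, 2↦3, 3↦1, 4↦1, 5↦5, 6↦1]  zeros at y ∈ ∅
Collecting zeros: affine points = {(0, 0), (0, 2), (0, 4), (1, 0), (2, 6), (3, 1), (3, 2), (3, 3), (5, 0), (5, 2), (5, 4)}.
Total count |C(F_7)_aff| = 11.


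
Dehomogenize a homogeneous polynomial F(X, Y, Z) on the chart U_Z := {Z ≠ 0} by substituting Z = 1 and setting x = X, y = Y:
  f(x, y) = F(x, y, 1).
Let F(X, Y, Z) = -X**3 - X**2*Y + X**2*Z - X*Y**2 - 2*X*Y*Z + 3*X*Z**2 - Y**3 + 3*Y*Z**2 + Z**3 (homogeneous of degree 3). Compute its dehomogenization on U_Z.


f(x, y) = -x**3 - x**2*y + x**2 - x*y**2 - 2*x*y + 3*x - y**3 + 3*y + 1

On U_Z we set Z = 1. Each monomial c·X^i·Y^j·Z^k in F becomes c·x^i·y^j·1^k = c·x^i·y^j.
Substituting Z = 1: F(X, Y, 1) = -x**3 - x**2*y + x**2 - x*y**2 - 2*x*y + 3*x - y**3 + 3*y + 1.
Note: deg(f) ≤ deg(F) = 3; strict inequality happens when F is divisible by Z (lost terms).


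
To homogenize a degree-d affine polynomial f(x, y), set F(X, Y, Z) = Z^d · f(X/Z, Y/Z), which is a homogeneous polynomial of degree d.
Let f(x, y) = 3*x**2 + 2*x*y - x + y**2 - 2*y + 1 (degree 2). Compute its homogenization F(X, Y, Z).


F(X, Y, Z) = 3*X**2 + 2*X*Y - X*Z + Y**2 - 2*Y*Z + Z**2

deg(f) = 2.
Substitute x = X/Z, y = Y/Z into f, then multiply by Z^2.
  monomial 3·x^2·y^0 ↦ 3·X^2·Y^0·Z^0.
  monomial 2·x^1·y^1 ↦ 2·X^1·Y^1·Z^0.
  monomial -1·x^1·y^0 ↦ -1·X^1·Y^0·Z^1.
  monomial 1·x^0·y^2 ↦ 1·X^0·Y^2·Z^0.
  monomial -2·x^0·y^1 ↦ -2·X^0·Y^1·Z^1.
  monomial 1·x^0·y^0 ↦ 1·X^0·Y^0·Z^2.
Collecting: F(X, Y, Z) = 3*X**2 + 2*X*Y - X*Z + Y**2 - 2*Y*Z + Z**2.


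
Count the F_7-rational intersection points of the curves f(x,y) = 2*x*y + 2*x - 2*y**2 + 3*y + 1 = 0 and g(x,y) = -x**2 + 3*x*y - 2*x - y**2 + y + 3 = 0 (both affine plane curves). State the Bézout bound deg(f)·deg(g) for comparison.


Common zeros: ∅; count = 0; Bézout bound = 4.

deg(f) = 2, deg(g) = 2, so Bézout bound = 4.
Scan x ∈ F_7. For each x, list the y ∈ F_7 with f(x, y) ≡ 0 and those with g(x, y) ≡ 0 (mod 7); the common zeros in that column are the intersection.
  x = 0: f ≡ 0 at y ∈ ∅; g ≡ 0 at y ∈ ∅; common: ∅.
  x = 1: f ≡ 0 at y ∈ {3}; g ≡ 0 at y ∈ {0, 4}; common: ∅.
  x = 2: f ≡ 0 at y ∈ ∅; g ≡ 0 at y ∈ {3, 4}; common: ∅.
  x = 3: f ≡ 0 at y ∈ {0, 1}; g ≡ 0 at y ∈ ∅; common: ∅.
  x = 4: f ≡ 0 at y ∈ {4, 5}; g ≡ 0 at y ∈ {0, 6}; common: ∅.
  x = 5: f ≡ 0 at y ∈ ∅; g ≡ 0 at y ∈ {3, 6}; common: ∅.
  x = 6: f ≡ 0 at y ∈ {2}; g ≡ 0 at y ∈ ∅; common: ∅.
Collecting: common zeros = ∅, so the count is 0.
Comparison with the Bézout bound: 0 ≤ 4 = deg(f)·deg(g), as expected for curves with no common component (the affine F_7-count falls short of the bound because intersections may lie at infinity, over extension fields, or carry multiplicity).


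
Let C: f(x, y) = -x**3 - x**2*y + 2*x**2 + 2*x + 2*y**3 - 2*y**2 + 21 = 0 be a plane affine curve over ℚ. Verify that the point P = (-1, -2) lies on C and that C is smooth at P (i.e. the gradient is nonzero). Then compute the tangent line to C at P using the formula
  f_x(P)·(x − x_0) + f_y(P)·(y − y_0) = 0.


Tangent line at P: -9*x + 31*y + 53 = 0.

Step 1: f(-1, -2) = 0, so P lies on C.
Step 2: partial derivatives
  f_x(x, y) = -3*x**2 - 2*x*y + 4*x + 2, f_y(x, y) = -x**2 + 6*y**2 - 4*y.
  f_x(P) = -9, f_y(P) = 31 (gradient nonzero, so P is smooth).
Step 3: tangent line at P: -9·(x − -1) + 31·(y − -2) = 0.
Expanding: -9*x + 31*y + 53 = 0.


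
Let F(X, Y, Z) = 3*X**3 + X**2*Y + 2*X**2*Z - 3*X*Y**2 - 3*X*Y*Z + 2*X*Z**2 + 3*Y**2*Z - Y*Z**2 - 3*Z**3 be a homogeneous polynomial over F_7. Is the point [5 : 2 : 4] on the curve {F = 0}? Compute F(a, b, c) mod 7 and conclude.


F(5,2,4) ≡ 2 (mod 7); P is NOT on the curve.

Evaluate F(5, 2, 4) term-by-term (mod 7).
  3*X**3 ↦ 3·125·1·1 = 375
  X**2*Y ↦ 1·25·2·1 = 50
  2*X**2*Z ↦ 2·25·1·4 = 200
  -3*X*Y**2 ↦ -3·5·4·1 = -60
  -3*X*Y*Z ↦ -3·5·2·4 = -120
  2*X*Z**2 ↦ 2·5·1·16 = 160
  3*Y**2*Z ↦ 3·1·4·4 = 48
  -Y*Z**2 ↦ -1·1·2·16 = -32
  -3*Z**3 ↦ -3·1·1·64 = -192
Sum: F(5, 2, 4) = (375) + (50) + (200) + (-60) + (-120) + (160) + (48) + (-32) + (-192) = 429.
Reducing mod 7: 429 ≡ 2 (mod 7).
Since F(a, b, c) ≡ 2 ≠ 0 (mod 7), P does NOT lie on the curve.


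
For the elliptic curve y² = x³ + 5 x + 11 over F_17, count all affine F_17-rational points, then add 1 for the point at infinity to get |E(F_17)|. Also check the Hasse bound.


Affine points = {(1, 0), (3, 6), (3, 11), (5, 5), (5, 12), (6, 6), (6, 11), (7, 7), (7, 10), (8, 6), (8, 11)}; affine count = 11; |E(F_17)| = 12.

Discriminant check: Δ ∝ 4a³ + 27b² = 4·5³ + 27·11² = 4·125 + 27·121 ≡ 10 (mod 17). Nonzero ⇒ E is nonsingular.
For each x ∈ F_17, compute rhs = x³ + 5·x + 11 mod 17, then count y ∈ F_17 with y² ≡ rhs.
  x = 0: rhs = 11, matching y values: none (0 points).
  x = 1: rhs = 0, matching y values: 0 (1 points).
  x = 2: rhs = 12, matching y values: none (0 points).
  x = 3: rhs = 2, matching y values: 6, 11 (2 points).
  x = 4: rhs = 10, matching y values: none (0 points).
  x = 5: rhs = 8, matching y values: 5, 12 (2 points).
  x = 6: rhs = 2, matching y values: 6, 11 (2 points).
  x = 7: rhs = 15, matching y values: 7, 10 (2 points).
  x = 8: rhs = 2, matching y values: 6, 11 (2 points).
  x = 9: rhs = 3, matching y values: none (0 points).
  x = 10: rhs = 7, matching y values: none (0 points).
  x = 11: rhs = 3, matching y values: none (0 points).
  x = 12: rhs = 14, matching y values: none (0 points).
  x = 13: rhs = 12, matching y values: none (0 points).
  x = 14: rhs = 3, matching y values: none (0 points).
  x = 15: rhs = 10, matching y values: none (0 points).
  x = 16: rhs = 5, matching y values: none (0 points).
Total affine count: 11.
Full point count |E(F_17)| = 11 + 1 = 12.
Hasse bound: |12 − (17+1)| = |-6| = 6 ≤ 2√17 ≈ 8.2462 ✓.


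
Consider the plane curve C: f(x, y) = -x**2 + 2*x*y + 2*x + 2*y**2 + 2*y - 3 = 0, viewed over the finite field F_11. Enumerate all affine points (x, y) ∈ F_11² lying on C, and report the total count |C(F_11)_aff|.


Affine F_11-points: {(2, 3), (2, 5), (4, 0), (4, 6), (6, 1), (6, 3), (9, 0), (9, 1), (10, 5), (10, 6)}; count = 10.

For each of the 121 pairs (x, y) ∈ F_11², evaluate f(x, y) mod 11. Record the zeros.
  x = 0: [0↦8, 1↦1, 2↦9, 3↦10, 4↦4, 5↦2, 6↦4, 7↦10, 8↦9, 9↦1, 10↦8]  zeros at y ∈ ∅
  x = 1: [0↦9, 1↦4, 2↦3, 3↦6, 4↦2, 5↦2, 6↦6, 7↦3, 8↦4, 9↦9, 10↦7]  zeros at y ∈ ∅
  x = 2: [0↦8, 1↦5, 2↦6, 3↦0, 4↦9, 5↦0, 6↦6, 7↦5, 8↦8, 9↦4, 10↦4]  zeros at y ∈ {3, 5}
  x = 3: [0↦5, 1↦4, 2↦7, 3↦3, 4↦3, 5↦7, 6↦4, 7↦5, 8↦10, 9↦8, 10↦10]  zeros at y ∈ ∅
  x = 4: [0↦0, 1↦1, 2↦6, 3↦4, 4↦6, 5↦1, 6↦0, 7↦3, 8↦10, 9↦10, 10↦3]  zeros at y ∈ {0, 6}
  x = 5: [0↦4, 1↦7, 2↦3, 3↦3, 4↦7, 5↦4, 6↦5, 7↦10, 8↦8, 9↦10, 10↦5]  zeros at y ∈ ∅
  x = 6: [0↦6, 1↦0, 2↦9, 3↦0, 4↦6, 5↦5, 6↦8, 7↦4, 8↦4, 9↦8, 10↦5]  zeros at y ∈ {1, 3}
  x = 7: [0↦6, 1↦2, 2↦2, 3↦6, 4↦3, 5↦4, 6↦9, 7↦7, 8↦9, 9↦4, 10↦3]  zeros at y ∈ ∅
  x = 8: [0↦4, 1↦2, 2↦4, 3↦10, 4↦9, 5↦1, 6↦8, 7↦8, 8↦1, 9↦9, 10↦10]  zeros at y ∈ ∅
  x = 9: [0↦0, 1↦0, 2↦4, 3↦1, 4↦2, 5↦7, 6↦5, 7↦7, 8↦2, 9↦1, 10↦4]  zeros at y ∈ {0, 1}
  x = 10: [0↦5, 1↦7, 2↦2, 3↦1, 4↦4, 5↦0, 6↦0, 7↦4, 8↦1, 9↦2, 10↦7]  zeros at y ∈ {5, 6}
Collecting zeros: affine points = {(2, 3), (2, 5), (4, 0), (4, 6), (6, 1), (6, 3), (9, 0), (9, 1), (10, 5), (10, 6)}.
Total count |C(F_11)_aff| = 10.


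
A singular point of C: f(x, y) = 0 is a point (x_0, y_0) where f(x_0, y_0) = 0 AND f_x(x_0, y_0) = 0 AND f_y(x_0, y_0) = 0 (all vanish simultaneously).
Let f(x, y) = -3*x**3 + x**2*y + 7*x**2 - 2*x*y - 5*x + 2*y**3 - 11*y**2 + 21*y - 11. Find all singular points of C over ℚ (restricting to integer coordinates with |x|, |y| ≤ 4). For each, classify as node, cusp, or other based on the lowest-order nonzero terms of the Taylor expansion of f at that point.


Singular points: {(1, 2)}; classification: cusp.

Compute partial derivatives:
  f_x = -9*x**2 + 2*x*y + 14*x - 2*y - 5.
  f_y = x**2 - 2*x + 6*y**2 - 22*y + 21.
Scan x_0 ∈ {−4, ..., 4}. For each x_0, f_y(x_0, y) is a polynomial in y; find its integer roots y ∈ {−4, ..., 4}, then test f_x and f at those candidates.
  x = -4: f_y(-4, y) = 6*y**2 - 22*y + 45; no integer root y with |y| ≤ 4.
  x = -3: f_y(-3, y) = 6*y**2 - 22*y + 36; no integer root y with |y| ≤ 4.
  x = -2: f_y(-2, y) = 6*y**2 - 22*y + 29; no integer root y with |y| ≤ 4.
  x = -1: f_y(-1, y) = 6*y**2 - 22*y + 24; no integer root y with |y| ≤ 4.
  x = 0: f_y(0, y) = 6*y**2 - 22*y + 21; no integer root y with |y| ≤ 4.
  x = 1: f_y(1, y) = 6*y**2 - 22*y + 20; vanishes at y ∈ {2}. (1, 2): f_x = 0, f = 0 — SINGULAR.
  x = 2: f_y(2, y) = 6*y**2 - 22*y + 21; no integer root y with |y| ≤ 4.
  x = 3: f_y(3, y) = 6*y**2 - 22*y + 24; no integer root y with |y| ≤ 4.
  x = 4: f_y(4, y) = 6*y**2 - 22*y + 29; no integer root y with |y| ≤ 4.
Only singular point on the grid: (1, 2).
Classify: substitute x = 1 + u, y = 2 + v and expand: f = -3*u**3 + u**2*v + 2*v**3 + v**2.
No constant or linear terms (consistent with a singular point). Quadratic part: v**2. Cubic part: -3*u**3 + u**2*v + 2*v**3.
The quadratic part v**2 is a perfect square, so there is a single (double) tangent line v = 0, i.e. y = 2. Restricting the cubic part to that line (v = 0) leaves -3*u**3 ≠ 0, so f is not divisible by v and the branch is v² ≈ 3*u**3 to lowest order — this is a cusp.
Classification: cusp.


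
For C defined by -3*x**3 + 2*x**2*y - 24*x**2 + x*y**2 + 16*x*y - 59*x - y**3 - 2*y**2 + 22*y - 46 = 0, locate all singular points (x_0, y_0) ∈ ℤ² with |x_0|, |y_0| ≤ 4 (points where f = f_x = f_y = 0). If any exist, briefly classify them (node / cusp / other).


Singular points: {(-3, -2)}; classification: node.

Compute partial derivatives:
  f_x = -9*x**2 + 4*x*y - 48*x + y**2 + 16*y - 59.
  f_y = 2*x**2 + 2*x*y + 16*x - 3*y**2 - 4*y + 22.
Scan x_0 ∈ {−4, ..., 4}. For each x_0, f_y(x_0, y) is a polynomial in y; find its integer roots y ∈ {−4, ..., 4}, then test f_x and f at those candidates.
  x = -4: f_y(-4, y) = -3*y**2 - 12*y - 10; no integer root y with |y| ≤ 4.
  x = -3: f_y(-3, y) = -3*y**2 - 10*y - 8; vanishes at y ∈ {-2}. (-3, -2): f_x = 0, f = 0 — SINGULAR.
  x = -2: f_y(-2, y) = -3*y**2 - 8*y - 2; no integer root y with |y| ≤ 4.
  x = -1: f_y(-1, y) = -3*y**2 - 6*y + 8; no integer root y with |y| ≤ 4.
  x = 0: f_y(0, y) = -3*y**2 - 4*y + 22; no integer root y with |y| ≤ 4.
  x = 1: f_y(1, y) = -3*y**2 - 2*y + 40; vanishes at y ∈ {-4}. (1, -4): f_x = -180 ≠ 0.
  x = 2: f_y(2, y) = 62 - 3*y**2; no integer root y with |y| ≤ 4.
  x = 3: f_y(3, y) = -3*y**2 + 2*y + 88; no integer root y with |y| ≤ 4.
  x = 4: f_y(4, y) = -3*y**2 + 4*y + 118; no integer root y with |y| ≤ 4.
Only singular point on the grid: (-3, -2).
Classify: substitute x = -3 + u, y = -2 + v and expand: f = -3*u**3 + 2*u**2*v - u**2 + u*v**2 - v**3 + v**2.
No constant or linear terms (consistent with a singular point). Quadratic part: -u**2 + v**2. Cubic part: -3*u**3 + 2*u**2*v + u*v**2 - v**3.
The quadratic part v**2 - u**2 = (v − u)(v + u) splits into two distinct linear factors, so there are two distinct tangent lines y − -2 = ±(x − -3) — this is a node (ordinary double point).
Classification: node.


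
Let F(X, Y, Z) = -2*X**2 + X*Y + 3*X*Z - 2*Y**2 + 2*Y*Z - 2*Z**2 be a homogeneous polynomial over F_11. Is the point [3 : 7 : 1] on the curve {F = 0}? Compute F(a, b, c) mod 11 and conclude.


F(3,7,1) ≡ 3 (mod 11); P is NOT on the curve.

Evaluate F(3, 7, 1) term-by-term (mod 11).
  -2*X**2 ↦ -2·9·1·1 = -18
  X*Y ↦ 1·3·7·1 = 21
  3*X*Z ↦ 3·3·1·1 = 9
  -2*Y**2 ↦ -2·1·49·1 = -98
  2*Y*Z ↦ 2·1·7·1 = 14
  -2*Z**2 ↦ -2·1·1·1 = -2
Sum: F(3, 7, 1) = (-18) + (21) + (9) + (-98) + (14) + (-2) = -74.
Reducing mod 11: -74 ≡ 3 (mod 11).
Since F(a, b, c) ≡ 3 ≠ 0 (mod 11), P does NOT lie on the curve.


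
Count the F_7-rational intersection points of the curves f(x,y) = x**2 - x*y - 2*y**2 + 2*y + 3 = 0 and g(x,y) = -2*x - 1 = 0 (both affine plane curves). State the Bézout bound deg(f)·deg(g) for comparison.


Common zeros: ∅; count = 0; Bézout bound = 2.

deg(f) = 2, deg(g) = 1, so Bézout bound = 2.
Scan x ∈ F_7. For each x, list the y ∈ F_7 with f(x, y) ≡ 0 and those with g(x, y) ≡ 0 (mod 7); the common zeros in that column are the intersection.
  x = 0: f ≡ 0 at y ∈ {4}; g ≡ 0 at y ∈ ∅; common: ∅.
  x = 1: f ≡ 0 at y ∈ ∅; g ≡ 0 at y ∈ ∅; common: ∅.
  x = 2: f ≡ 0 at y ∈ {0}; g ≡ 0 at y ∈ ∅; common: ∅.
  x = 3: f ≡ 0 at y ∈ ∅; g ≡ 0 at y ∈ {0, 1, 2, 3, 4, 5, 6}; common: ∅.
  x = 4: f ≡ 0 at y ∈ {2, 4}; g ≡ 0 at y ∈ ∅; common: ∅.
  x = 5: f ≡ 0 at y ∈ {0, 2}; g ≡ 0 at y ∈ ∅; common: ∅.
  x = 6: f ≡ 0 at y ∈ ∅; g ≡ 0 at y ∈ ∅; common: ∅.
Collecting: common zeros = ∅, so the count is 0.
Comparison with the Bézout bound: 0 ≤ 2 = deg(f)·deg(g), as expected for curves with no common component (the affine F_7-count falls short of the bound because intersections may lie at infinity, over extension fields, or carry multiplicity).


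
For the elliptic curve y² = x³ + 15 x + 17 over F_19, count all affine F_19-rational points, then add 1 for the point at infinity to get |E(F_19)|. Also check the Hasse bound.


Affine points = {(0, 6), (0, 13), (2, 6), (2, 13), (6, 0), (7, 3), (7, 16), (9, 8), (9, 11), (12, 5), (12, 14), (14, 8), (14, 11), (15, 8), (15, 11), (17, 6), (17, 13), (18, 1), (18, 18)}; affine count = 19; |E(F_19)| = 20.

Discriminant check: Δ ∝ 4a³ + 27b² = 4·15³ + 27·17² = 4·3375 + 27·289 ≡ 4 (mod 19). Nonzero ⇒ E is nonsingular.
For each x ∈ F_19, compute rhs = x³ + 15·x + 17 mod 19, then count y ∈ F_19 with y² ≡ rhs.
  x = 0: rhs = 17, matching y values: 6, 13 (2 points).
  x = 1: rhs = 14, matching y values: none (0 points).
  x = 2: rhs = 17, matching y values: 6, 13 (2 points).
  x = 3: rhs = 13, matching y values: none (0 points).
  x = 4: rhs = 8, matching y values: none (0 points).
  x = 5: rhs = 8, matching y values: none (0 points).
  x = 6: rhs = 0, matching y values: 0 (1 points).
  x = 7: rhs = 9, matching y values: 3, 16 (2 points).
  x = 8: rhs = 3, matching y values: none (0 points).
  x = 9: rhs = 7, matching y values: 8, 11 (2 points).
  x = 10: rhs = 8, matching y values: none (0 points).
  x = 11: rhs = 12, matching y values: none (0 points).
  x = 12: rhs = 6, matching y values: 5, 14 (2 points).
  x = 13: rhs = 15, matching y values: none (0 points).
  x = 14: rhs = 7, matching y values: 8, 11 (2 points).
  x = 15: rhs = 7, matching y values: 8, 11 (2 points).
  x = 16: rhs = 2, matching y values: none (0 points).
  x = 17: rhs = 17, matching y values: 6, 13 (2 points).
  x = 18: rhs = 1, matching y values: 1, 18 (2 points).
Total affine count: 19.
Full point count |E(F_19)| = 19 + 1 = 20.
Hasse bound: |20 − (19+1)| = |0| = 0 ≤ 2√19 ≈ 8.7178 ✓.


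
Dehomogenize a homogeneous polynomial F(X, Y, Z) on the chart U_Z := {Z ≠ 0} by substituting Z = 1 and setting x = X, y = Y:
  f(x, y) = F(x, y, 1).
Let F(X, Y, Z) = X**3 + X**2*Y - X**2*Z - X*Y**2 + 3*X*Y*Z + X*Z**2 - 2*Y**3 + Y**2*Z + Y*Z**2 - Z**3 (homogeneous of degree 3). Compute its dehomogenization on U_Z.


f(x, y) = x**3 + x**2*y - x**2 - x*y**2 + 3*x*y + x - 2*y**3 + y**2 + y - 1

On U_Z we set Z = 1. Each monomial c·X^i·Y^j·Z^k in F becomes c·x^i·y^j·1^k = c·x^i·y^j.
Substituting Z = 1: F(X, Y, 1) = x**3 + x**2*y - x**2 - x*y**2 + 3*x*y + x - 2*y**3 + y**2 + y - 1.
Note: deg(f) ≤ deg(F) = 3; strict inequality happens when F is divisible by Z (lost terms).


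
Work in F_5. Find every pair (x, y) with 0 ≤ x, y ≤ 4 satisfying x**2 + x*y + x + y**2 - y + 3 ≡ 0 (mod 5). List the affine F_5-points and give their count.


Affine F_5-points: {(0, 2), (0, 4), (1, 0), (2, 2), (3, 0), (3, 3)}; count = 6.

For each of the 25 pairs (x, y) ∈ F_5², evaluate f(x, y) mod 5. Record the zeros.
  x = 0: [0↦3, 1↦3, 2↦0, 3↦4, 4↦0]  zeros at y ∈ {2, 4}
  x = 1: [0↦0, 1↦1, 2↦4, 3↦4, 4↦1]  zeros at y ∈ {0}
  x = 2: [0↦4, 1↦1, 2↦0, 3↦1, 4↦4]  zeros at y ∈ {2}
  x = 3: [0↦0, 1↦3, 2↦3, 3↦0, 4↦4]  zeros at y ∈ {0, 3}
  x = 4: [0↦3, 1↦2, 2↦3, 3↦1, 4↦1]  zeros at y ∈ ∅
Collecting zeros: affine points = {(0, 2), (0, 4), (1, 0), (2, 2), (3, 0), (3, 3)}.
Total count |C(F_5)_aff| = 6.


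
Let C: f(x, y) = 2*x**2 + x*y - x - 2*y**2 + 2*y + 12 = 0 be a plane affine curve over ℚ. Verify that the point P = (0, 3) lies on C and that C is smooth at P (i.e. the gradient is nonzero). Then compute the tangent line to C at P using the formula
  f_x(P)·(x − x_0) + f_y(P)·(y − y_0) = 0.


Tangent line at P: 2*x - 10*y + 30 = 0.

Step 1: f(0, 3) = 0, so P lies on C.
Step 2: partial derivatives
  f_x(x, y) = 4*x + y - 1, f_y(x, y) = x - 4*y + 2.
  f_x(P) = 2, f_y(P) = -10 (gradient nonzero, so P is smooth).
Step 3: tangent line at P: 2·(x − 0) + -10·(y − 3) = 0.
Expanding: 2*x - 10*y + 30 = 0.


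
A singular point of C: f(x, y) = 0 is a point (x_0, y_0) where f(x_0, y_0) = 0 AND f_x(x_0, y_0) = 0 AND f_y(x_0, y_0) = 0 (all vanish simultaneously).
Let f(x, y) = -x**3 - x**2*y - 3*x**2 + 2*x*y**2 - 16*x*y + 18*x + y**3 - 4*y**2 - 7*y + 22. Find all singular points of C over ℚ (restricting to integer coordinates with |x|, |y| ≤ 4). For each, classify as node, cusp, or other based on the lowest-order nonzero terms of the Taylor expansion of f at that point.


Singular points: {(-2, 3)}; classification: cusp.

Compute partial derivatives:
  f_x = -3*x**2 - 2*x*y - 6*x + 2*y**2 - 16*y + 18.
  f_y = -x**2 + 4*x*y - 16*x + 3*y**2 - 8*y - 7.
Scan x_0 ∈ {−4, ..., 4}. For each x_0, f_y(x_0, y) is a polynomial in y; find its integer roots y ∈ {−4, ..., 4}, then test f_x and f at those candidates.
  x = -4: f_y(-4, y) = 3*y**2 - 24*y + 41; no integer root y with |y| ≤ 4.
  x = -3: f_y(-3, y) = 3*y**2 - 20*y + 32; vanishes at y ∈ {4}. (-3, 4): f_x = 1 ≠ 0.
  x = -2: f_y(-2, y) = 3*y**2 - 16*y + 21; vanishes at y ∈ {3}. (-2, 3): f_x = 0, f = 0 — SINGULAR.
  x = -1: f_y(-1, y) = 3*y**2 - 12*y + 8; no integer root y with |y| ≤ 4.
  x = 0: f_y(0, y) = 3*y**2 - 8*y - 7; no integer root y with |y| ≤ 4.
  x = 1: f_y(1, y) = 3*y**2 - 4*y - 24; no integer root y with |y| ≤ 4.
  x = 2: f_y(2, y) = 3*y**2 - 43; no integer root y with |y| ≤ 4.
  x = 3: f_y(3, y) = 3*y**2 + 4*y - 64; vanishes at y ∈ {4}. (3, 4): f_x = -83 ≠ 0.
  x = 4: f_y(4, y) = 3*y**2 + 8*y - 87; no integer root y with |y| ≤ 4.
Only singular point on the grid: (-2, 3).
Classify: substitute x = -2 + u, y = 3 + v and expand: f = -u**3 - u**2*v + 2*u*v**2 + v**3 + v**2.
No constant or linear terms (consistent with a singular point). Quadratic part: v**2. Cubic part: -u**3 - u**2*v + 2*u*v**2 + v**3.
The quadratic part v**2 is a perfect square, so there is a single (double) tangent line v = 0, i.e. y = 3. Restricting the cubic part to that line (v = 0) leaves -u**3 ≠ 0, so f is not divisible by v and the branch is v² ≈ u**3 to lowest order — this is a cusp.
Classification: cusp.


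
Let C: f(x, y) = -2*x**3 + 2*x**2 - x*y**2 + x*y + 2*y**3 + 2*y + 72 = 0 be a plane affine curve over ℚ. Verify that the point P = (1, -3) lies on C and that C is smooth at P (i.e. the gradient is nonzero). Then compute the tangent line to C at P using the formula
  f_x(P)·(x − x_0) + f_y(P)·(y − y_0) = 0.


Tangent line at P: -14*x + 63*y + 203 = 0.

Step 1: f(1, -3) = 0, so P lies on C.
Step 2: partial derivatives
  f_x(x, y) = -6*x**2 + 4*x - y**2 + y, f_y(x, y) = -2*x*y + x + 6*y**2 + 2.
  f_x(P) = -14, f_y(P) = 63 (gradient nonzero, so P is smooth).
Step 3: tangent line at P: -14·(x − 1) + 63·(y − -3) = 0.
Expanding: -14*x + 63*y + 203 = 0.


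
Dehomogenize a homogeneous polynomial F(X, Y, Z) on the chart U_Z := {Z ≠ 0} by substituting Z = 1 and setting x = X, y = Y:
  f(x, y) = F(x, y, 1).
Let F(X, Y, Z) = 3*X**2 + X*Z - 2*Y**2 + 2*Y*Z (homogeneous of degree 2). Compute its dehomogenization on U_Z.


f(x, y) = 3*x**2 + x - 2*y**2 + 2*y

On U_Z we set Z = 1. Each monomial c·X^i·Y^j·Z^k in F becomes c·x^i·y^j·1^k = c·x^i·y^j.
Substituting Z = 1: F(X, Y, 1) = 3*x**2 + x - 2*y**2 + 2*y.
Note: deg(f) ≤ deg(F) = 2; strict inequality happens when F is divisible by Z (lost terms).


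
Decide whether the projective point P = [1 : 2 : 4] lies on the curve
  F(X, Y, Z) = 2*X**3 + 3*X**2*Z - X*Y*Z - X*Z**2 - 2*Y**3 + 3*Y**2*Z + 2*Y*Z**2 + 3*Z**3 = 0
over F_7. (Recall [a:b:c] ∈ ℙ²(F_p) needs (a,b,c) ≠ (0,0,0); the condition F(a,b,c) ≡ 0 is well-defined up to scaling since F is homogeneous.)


F(1,2,4) ≡ 5 (mod 7); P is NOT on the curve.

Evaluate F(1, 2, 4) term-by-term (mod 7).
  2*X**3 ↦ 2·1·1·1 = 2
  3*X**2*Z ↦ 3·1·1·4 = 12
  -X*Y*Z ↦ -1·1·2·4 = -8
  -X*Z**2 ↦ -1·1·1·16 = -16
  -2*Y**3 ↦ -2·1·8·1 = -16
  3*Y**2*Z ↦ 3·1·4·4 = 48
  2*Y*Z**2 ↦ 2·1·2·16 = 64
  3*Z**3 ↦ 3·1·1·64 = 192
Sum: F(1, 2, 4) = (2) + (12) + (-8) + (-16) + (-16) + (48) + (64) + (192) = 278.
Reducing mod 7: 278 ≡ 5 (mod 7).
Since F(a, b, c) ≡ 5 ≠ 0 (mod 7), P does NOT lie on the curve.


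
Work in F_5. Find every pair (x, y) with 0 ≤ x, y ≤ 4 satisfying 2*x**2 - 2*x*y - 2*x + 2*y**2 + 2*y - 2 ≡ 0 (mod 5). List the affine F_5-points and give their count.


Affine F_5-points: {(0, 2), (1, 1), (1, 4), (3, 0), (3, 2), (4, 4)}; count = 6.

For each of the 25 pairs (x, y) ∈ F_5², evaluate f(x, y) mod 5. Record the zeros.
  x = 0: [0↦3, 1↦2, 2↦0, 3↦2, 4↦3]  zeros at y ∈ {2}
  x = 1: [0↦3, 1↦0, 2↦1, 3↦1, 4↦0]  zeros at y ∈ {1, 4}
  x = 2: [0↦2, 1↦2, 2↦1, 3↦4, 4↦1]  zeros at y ∈ ∅
  x = 3: [0↦0, 1↦3, 2↦0, 3↦1, 4↦1]  zeros at y ∈ {0, 2}
  x = 4: [0↦2, 1↦3, 2↦3, 3↦2, 4↦0]  zeros at y ∈ {4}
Collecting zeros: affine points = {(0, 2), (1, 1), (1, 4), (3, 0), (3, 2), (4, 4)}.
Total count |C(F_5)_aff| = 6.


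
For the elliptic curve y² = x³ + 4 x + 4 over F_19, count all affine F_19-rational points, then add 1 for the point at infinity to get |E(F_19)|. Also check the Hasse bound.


Affine points = {(0, 2), (0, 17), (1, 3), (1, 16), (2, 1), (2, 18), (3, 9), (3, 10), (5, 4), (5, 15), (6, 4), (6, 15), (8, 4), (8, 15), (9, 3), (9, 16), (11, 7), (11, 12), (13, 7), (13, 12), (14, 7), (14, 12), (15, 0), (17, 8), (17, 11)}; affine count = 25; |E(F_19)| = 26.

Discriminant check: Δ ∝ 4a³ + 27b² = 4·4³ + 27·4² = 4·64 + 27·16 ≡ 4 (mod 19). Nonzero ⇒ E is nonsingular.
For each x ∈ F_19, compute rhs = x³ + 4·x + 4 mod 19, then count y ∈ F_19 with y² ≡ rhs.
  x = 0: rhs = 4, matching y values: 2, 17 (2 points).
  x = 1: rhs = 9, matching y values: 3, 16 (2 points).
  x = 2: rhs = 1, matching y values: 1, 18 (2 points).
  x = 3: rhs = 5, matching y values: 9, 10 (2 points).
  x = 4: rhs = 8, matching y values: none (0 points).
  x = 5: rhs = 16, matching y values: 4, 15 (2 points).
  x = 6: rhs = 16, matching y values: 4, 15 (2 points).
  x = 7: rhs = 14, matching y values: none (0 points).
  x = 8: rhs = 16, matching y values: 4, 15 (2 points).
  x = 9: rhs = 9, matching y values: 3, 16 (2 points).
  x = 10: rhs = 18, matching y values: none (0 points).
  x = 11: rhs = 11, matching y values: 7, 12 (2 points).
  x = 12: rhs = 13, matching y values: none (0 points).
  x = 13: rhs = 11, matching y values: 7, 12 (2 points).
  x = 14: rhs = 11, matching y values: 7, 12 (2 points).
  x = 15: rhs = 0, matching y values: 0 (1 points).
  x = 16: rhs = 3, matching y values: none (0 points).
  x = 17: rhs = 7, matching y values: 8, 11 (2 points).
  x = 18: rhs = 18, matching y values: none (0 points).
Total affine count: 25.
Full point count |E(F_19)| = 25 + 1 = 26.
Hasse bound: |26 − (19+1)| = |6| = 6 ≤ 2√19 ≈ 8.7178 ✓.
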